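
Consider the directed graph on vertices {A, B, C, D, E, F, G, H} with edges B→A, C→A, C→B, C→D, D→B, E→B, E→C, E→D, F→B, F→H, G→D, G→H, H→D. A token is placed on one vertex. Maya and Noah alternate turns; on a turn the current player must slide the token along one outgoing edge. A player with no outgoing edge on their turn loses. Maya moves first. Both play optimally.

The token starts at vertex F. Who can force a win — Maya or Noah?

Classify positions by backward induction: terminal positions (no move available) are L. From any other position, the mover wins iff some move reaches an L.
Every edge goes from a vertex to one that appears earlier in the order A, B, D, C, H, F, G, E, so processing vertices in that order labels each vertex after all of its successors.
A: no outgoing edge → L
B: →A(L), so W
D: →B(W) only, which is W, so L
C: →D(L), so W
H: →D(L), so W
F: →H(W), B(W) — all W, so L
G: →D(L), so W
E: →D(L), so W
Every move from F reaches a W position, so the mover loses.

Noah wins.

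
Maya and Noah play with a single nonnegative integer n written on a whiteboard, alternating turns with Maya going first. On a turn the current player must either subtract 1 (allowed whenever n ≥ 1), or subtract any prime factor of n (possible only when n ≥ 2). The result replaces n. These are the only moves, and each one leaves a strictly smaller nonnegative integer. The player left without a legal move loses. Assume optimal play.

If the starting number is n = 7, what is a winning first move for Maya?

Build the W/L table. Terminal = L. A non-terminal position is W if it has a move to some L; otherwise it is L.
n=0: no move → L
n=1: →0(L), so W
n=2: →0(L), so W
n=3: →0(L), so W
n=4: →2(W), 3(W) — all W, so L
n=5: →0(L), so W
n=6: →4(L), so W
n=7: →0(L), so W
From 7, the L positions reachable in one move are: 0.

Move to 0.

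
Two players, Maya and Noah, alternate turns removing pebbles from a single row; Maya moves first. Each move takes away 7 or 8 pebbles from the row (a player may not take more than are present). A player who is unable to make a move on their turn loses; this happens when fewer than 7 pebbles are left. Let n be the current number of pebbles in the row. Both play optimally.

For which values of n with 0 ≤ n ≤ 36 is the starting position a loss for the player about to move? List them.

0, 1, 2, 3, 4, 5, 6, 15, 16, 17, 18, 19, 20, 21, 30, 31, 32, 33, 34, 35, 36

Use the standard recursion: the mover loses at a terminal position; elsewhere, the mover wins exactly when some move hands the opponent an L position.
n=0: no move → L
n=1: no move → L
n=2: no move → L
n=3: no move → L
n=4: no move → L
n=5: no move → L
n=6: no move → L
n=7: W (go to 0, an L position)
n=8: W (go to 1, an L position)
n=9: W (go to 2, an L position)
n=10: W (go to 3, an L position)
n=11: W (go to 4, an L position)
n=12: W (go to 5, an L position)
n=13: W (go to 6, an L position)
n=14: W (go to 6, an L position)
n=15: L (options 8(W), 7(W) are all W)
n=16: L (options 9(W), 8(W) are all W)
n=17: L (options 10(W), 9(W) are all W)
n=18: L (options 11(W), 10(W) are all W)
n=19: L (options 12(W), 11(W) are all W)
n=20: L (options 13(W), 12(W) are all W)
n=21: L (options 14(W), 13(W) are all W)
n=22: W (go to 15, an L position)
n=23: W (go to 16, an L position)
n=24: W (go to 17, an L position)
n=25: W (go to 18, an L position)
n=26: W (go to 19, an L position)
n=27: W (go to 20, an L position)
n=28: W (go to 21, an L position)
n=29: W (go to 21, an L position)
n=30: L (options 23(W), 22(W) are all W)
n=31: L (options 24(W), 23(W) are all W)
n=32: L (options 25(W), 24(W) are all W)
n=33: L (options 26(W), 25(W) are all W)
n=34: L (options 27(W), 26(W) are all W)
n=35: L (options 28(W), 27(W) are all W)
n=36: L (options 29(W), 28(W) are all W)
Reading off the rows marked L gives the requested list; there are 21 such values of n.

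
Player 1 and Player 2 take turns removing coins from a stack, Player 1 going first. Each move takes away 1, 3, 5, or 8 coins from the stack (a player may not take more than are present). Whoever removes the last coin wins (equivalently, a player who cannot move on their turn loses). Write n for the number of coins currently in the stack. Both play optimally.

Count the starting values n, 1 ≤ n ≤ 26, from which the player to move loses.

Classify positions by backward induction: terminal positions (no move available) are L. From any other position, the mover wins iff some move reaches an L.
n=0: no move → L
n=1: reaches L-position 0 → W
n=2: only reaches 1(W), which is W → L
n=3: reaches L-position 2 → W
n=4: only reaches 3(W), 1(W), all W → L
n=5: reaches L-position 4 → W
n=6: only reaches 5(W), 3(W), 1(W), all W → L
n=7: reaches L-position 6 → W
n=8: reaches L-position 0 → W
n=9: reaches L-position 6 → W
n=10: reaches L-position 2 → W
n=11: reaches L-position 6 → W
n=12: reaches L-position 4 → W
n=13: only reaches 12(W), 10(W), 8(W), 5(W), all W → L
n=14: reaches L-position 13 → W
n=15: only reaches 14(W), 12(W), 10(W), 7(W), all W → L
n=16: reaches L-position 15 → W
n=17: only reaches 16(W), 14(W), 12(W), 9(W), all W → L
n=18: reaches L-position 17 → W
n=19: only reaches 18(W), 16(W), 14(W), 11(W), all W → L
n=20: reaches L-position 19 → W
n=21: reaches L-position 13 → W
n=22: reaches L-position 19 → W
n=23: reaches L-position 15 → W
n=24: reaches L-position 19 → W
n=25: reaches L-position 17 → W
n=26: only reaches 25(W), 23(W), 21(W), 18(W), all W → L
L entries with 1 ≤ n ≤ 26 (n=0 is outside the asked range and is not counted): n = 2, 4, 6, 13, 15, 17, 19, 26; that makes 8.

8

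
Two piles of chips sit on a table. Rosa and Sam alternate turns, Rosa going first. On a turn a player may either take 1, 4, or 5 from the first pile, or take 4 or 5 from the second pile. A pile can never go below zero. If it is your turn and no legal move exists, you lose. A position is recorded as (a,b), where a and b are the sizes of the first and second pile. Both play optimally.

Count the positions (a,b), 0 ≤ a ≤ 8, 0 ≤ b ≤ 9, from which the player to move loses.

Build the W/L table. Terminal = L. A non-terminal position is W if it has a move to some L; otherwise it is L.
Every move lowers a or b (never raises either), so fill the grid row by row in increasing a, and left to right within a row: each cell's successors are then already labelled.
      b=0  b=1  b=2  b=3  b=4  b=5  b=6  b=7  b=8  b=9
a=0:    L    L    L    L    W    W    W    W    W    L
a=1:    W    W    W    W    L    L    L    L    W    W
a=2:    L    L    L    L    W    W    W    W    W    L
a=3:    W    W    W    W    L    L    L    L    W    W
a=4:    W    W    W    W    W    W    W    W    L    W
a=5:    W    W    W    W    W    W    W    W    W    W
a=6:    W    W    W    W    W    W    W    W    L    W
a=7:    W    W    W    W    W    W    W    W    W    W
a=8:    L    L    L    L    W    W    W    W    W    L
Cells with no legal move (terminal, hence L): (0,0), (0,1), (0,2), (0,3).
The remaining L cells, each justified by listing all of its moves:
(0,9): →(0,5)(W), (0,4)(W) — all W, so L
(1,4): →(0,4)(W), (1,0)(W) — all W, so L
(1,5): →(0,5)(W), (1,1)(W), (1,0)(W) — all W, so L
(1,6): →(0,6)(W), (1,2)(W), (1,1)(W) — all W, so L
(1,7): →(0,7)(W), (1,3)(W), (1,2)(W) — all W, so L
(2,0): →(1,0)(W) only, which is W, so L
(2,1): →(1,1)(W) only, which is W, so L
(2,2): →(1,2)(W) only, which is W, so L
(2,3): →(1,3)(W) only, which is W, so L
(2,9): →(1,9)(W), (2,5)(W), (2,4)(W) — all W, so L
(3,4): →(2,4)(W), (3,0)(W) — all W, so L
(3,5): →(2,5)(W), (3,1)(W), (3,0)(W) — all W, so L
(3,6): →(2,6)(W), (3,2)(W), (3,1)(W) — all W, so L
(3,7): →(2,7)(W), (3,3)(W), (3,2)(W) — all W, so L
(4,8): →(3,8)(W), (0,8)(W), (4,4)(W), (4,3)(W) — all W, so L
(6,8): →(5,8)(W), (2,8)(W), (1,8)(W), (6,4)(W), (6,3)(W) — all W, so L
(8,0): →(7,0)(W), (4,0)(W), (3,0)(W) — all W, so L
(8,1): →(7,1)(W), (4,1)(W), (3,1)(W) — all W, so L
(8,2): →(7,2)(W), (4,2)(W), (3,2)(W) — all W, so L
(8,3): →(7,3)(W), (4,3)(W), (3,3)(W) — all W, so L
(8,9): →(7,9)(W), (4,9)(W), (3,9)(W), (8,5)(W), (8,4)(W) — all W, so L
Every other cell has at least one move into one of the L cells above, so it is W.
L cells per row: a=0: 5, a=1: 4, a=2: 5, a=3: 4, a=4: 1, a=5: 0, a=6: 1, a=7: 0, a=8: 5; total 25.

25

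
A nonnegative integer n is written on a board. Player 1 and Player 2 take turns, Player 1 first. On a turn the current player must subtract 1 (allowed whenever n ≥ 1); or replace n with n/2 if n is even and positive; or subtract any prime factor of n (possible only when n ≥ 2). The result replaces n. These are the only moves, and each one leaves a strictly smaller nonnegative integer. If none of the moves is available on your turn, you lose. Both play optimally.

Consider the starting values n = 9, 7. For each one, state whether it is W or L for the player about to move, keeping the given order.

9: L, 7: W

Classify positions by backward induction: terminal positions (no move available) are L. From any other position, the mover wins iff some move reaches an L.
n=0: no move → L
n=1: →0(L), so W
n=2: →0(L), so W
n=3: →0(L), so W
n=4: →2(W), 3(W) — all W, so L
n=5: →0(L), so W
n=6: →4(L), so W
n=7: →0(L), so W
n=8: →4(L), so W
n=9: →6(W), 8(W) — all W, so L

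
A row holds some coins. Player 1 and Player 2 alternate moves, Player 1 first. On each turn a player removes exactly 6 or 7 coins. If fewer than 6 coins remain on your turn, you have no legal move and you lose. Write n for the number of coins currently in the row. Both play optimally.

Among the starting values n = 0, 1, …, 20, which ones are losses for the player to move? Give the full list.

Label each position W (a win for the player to move) or L (a loss). A position with no legal move is L; any other position is W exactly when some move reaches an L, and L when every move reaches a W.
n=0: no move → L
n=1: no move → L
n=2: no move → L
n=3: no move → L
n=4: no move → L
n=5: no move → L
n=6: →0(L), so W
n=7: →1(L), so W
n=8: →2(L), so W
n=9: →3(L), so W
n=10: →4(L), so W
n=11: →5(L), so W
n=12: →5(L), so W
n=13: →7(W), 6(W) — all W, so L
n=14: →8(W), 7(W) — all W, so L
n=15: →9(W), 8(W) — all W, so L
n=16: →10(W), 9(W) — all W, so L
n=17: →11(W), 10(W) — all W, so L
n=18: →12(W), 11(W) — all W, so L
n=19: →13(L), so W
n=20: →14(L), so W
The losing starting values of n are exactly the entries labelled L in this table (12 of them).

0, 1, 2, 3, 4, 5, 13, 14, 15, 16, 17, 18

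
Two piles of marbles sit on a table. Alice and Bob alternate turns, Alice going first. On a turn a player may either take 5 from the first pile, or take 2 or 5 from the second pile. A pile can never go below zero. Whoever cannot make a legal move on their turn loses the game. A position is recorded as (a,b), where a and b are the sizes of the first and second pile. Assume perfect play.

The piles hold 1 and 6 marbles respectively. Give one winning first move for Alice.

Classify positions by backward induction: terminal positions (no move available) are L. From any other position, the mover wins iff some move reaches an L.
No move ever increases a pile, so every position that can arise here has a ≤ 1 and b ≤ 6; it is enough to label the cells with 0 ≤ a ≤ 1 and 0 ≤ b ≤ 6.
Every move lowers a or b (never raises either), so fill the grid row by row in increasing a, and left to right within a row: each cell's successors are then already labelled.
      b=0  b=1  b=2  b=3  b=4  b=5  b=6
a=0:    L    L    W    W    L    W    W
a=1:    L    L    W    W    L    W    W
Cells with no legal move (terminal, hence L): (0,0), (0,1), (1,0), (1,1).
The remaining L cells, each justified by listing all of its moves:
(0,4): L (sole option (0,2)(W) is W)
(1,4): L (sole option (1,2)(W) is W)
Every other cell has at least one move into one of the L cells above, so it is W.
From (1,6), the L positions reachable in one move are: (1,4), (1,1). Any move reaching one of these is winning.

Move to (1,4).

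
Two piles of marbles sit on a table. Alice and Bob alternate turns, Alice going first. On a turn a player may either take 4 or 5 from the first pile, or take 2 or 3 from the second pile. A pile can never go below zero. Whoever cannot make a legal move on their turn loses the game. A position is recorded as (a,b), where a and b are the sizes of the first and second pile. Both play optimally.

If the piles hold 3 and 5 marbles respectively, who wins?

Work bottom-up. With no move the player to move loses. Otherwise the position is W if at least one move leads to an L position for the opponent, and L if every move leads to a W.
No move ever increases a pile, so every position that can arise here has a ≤ 3 and b ≤ 5; it is enough to label the cells with 0 ≤ a ≤ 3 and 0 ≤ b ≤ 5.
Every move lowers a or b (never raises either), so fill the grid row by row in increasing a, and left to right within a row: each cell's successors are then already labelled.
      b=0  b=1  b=2  b=3  b=4  b=5
a=0:    L    L    W    W    W    L
a=1:    L    L    W    W    W    L
a=2:    L    L    W    W    W    L
a=3:    L    L    W    W    W    L
Cells with no legal move (terminal, hence L): (0,0), (0,1), (1,0), (1,1), (2,0), (2,1), (3,0), (3,1).
The remaining L cells, each justified by listing all of its moves:
(0,5): moves to (0,3)(W), (0,2)(W); every one is W ⇒ L
(1,5): moves to (1,3)(W), (1,2)(W); every one is W ⇒ L
(2,5): moves to (2,3)(W), (2,2)(W); every one is W ⇒ L
(3,5): moves to (3,3)(W), (3,2)(W); every one is W ⇒ L
Every other cell has at least one move into one of the L cells above, so it is W.
The starting position (3,5) is L: whatever Alice does, the opponent receives a W position.

Bob wins.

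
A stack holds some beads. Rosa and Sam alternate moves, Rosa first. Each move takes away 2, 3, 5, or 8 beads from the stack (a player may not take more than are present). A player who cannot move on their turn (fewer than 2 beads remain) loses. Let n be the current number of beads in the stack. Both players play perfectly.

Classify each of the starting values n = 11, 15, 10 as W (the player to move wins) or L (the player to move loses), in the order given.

11: L, 15: W, 10: W

Positions with no move are L. A position that does have a move is losing for the player to move precisely when every available move leads to a winning position for the opponent. Fill in the labels:
n=0: no move → L
n=1: no move → L
n=2: reaches L-position 0 → W
n=3: reaches L-position 1 → W
n=4: reaches L-position 1 → W
n=5: reaches L-position 0 → W
n=6: reaches L-position 1 → W
n=7: only reaches 5(W), 4(W), 2(W), all W → L
n=8: reaches L-position 0 → W
n=9: reaches L-position 7 → W
n=10: reaches L-position 7 → W
n=11: only reaches 9(W), 8(W), 6(W), 3(W), all W → L
n=12: reaches L-position 7 → W
n=13: reaches L-position 11 → W
n=14: reaches L-position 11 → W
n=15: reaches L-position 7 → W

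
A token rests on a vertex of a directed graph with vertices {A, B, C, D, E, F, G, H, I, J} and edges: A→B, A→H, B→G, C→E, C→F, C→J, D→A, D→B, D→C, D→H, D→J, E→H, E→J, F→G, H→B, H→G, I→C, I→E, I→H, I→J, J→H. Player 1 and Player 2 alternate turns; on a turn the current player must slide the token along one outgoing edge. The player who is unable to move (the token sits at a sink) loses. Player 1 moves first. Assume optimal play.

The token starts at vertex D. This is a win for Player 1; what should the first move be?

Move to A.

Label each position W (a win for the player to move) or L (a loss). A position with no legal move is L; any other position is W exactly when some move reaches an L, and L when every move reaches a W.
Every edge goes from a vertex to one that appears earlier in the order G, B, H, J, E, F, C, A, D, I, so processing vertices in that order labels each vertex after all of its successors.
G: no outgoing edge → L
B: →G(L), so W
H: →G(L), so W
J: →H(W) only, which is W, so L
E: →J(L), so W
F: →G(L), so W
C: →J(L), so W
A: →H(W), B(W) — all W, so L
D: →A(L), so W
I: →J(L), so W
From D, the L positions reachable in one move are: A, J. Any move reaching one of these is winning.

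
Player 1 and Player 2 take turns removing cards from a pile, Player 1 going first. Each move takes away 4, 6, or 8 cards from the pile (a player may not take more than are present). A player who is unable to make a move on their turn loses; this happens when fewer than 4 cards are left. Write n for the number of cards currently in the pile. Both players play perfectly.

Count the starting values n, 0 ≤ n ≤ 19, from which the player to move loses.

8

Compute win/loss labels from the base case upward. A position with no move is L. Any other position is W if it can reach an L in one move, else L.
n=0: no move → L
n=1: no move → L
n=2: no move → L
n=3: no move → L
n=4: W (go to 0, an L position)
n=5: W (go to 1, an L position)
n=6: W (go to 2, an L position)
n=7: W (go to 3, an L position)
n=8: W (go to 2, an L position)
n=9: W (go to 3, an L position)
n=10: W (go to 2, an L position)
n=11: W (go to 3, an L position)
n=12: L (options 8(W), 6(W), 4(W) are all W)
n=13: L (options 9(W), 7(W), 5(W) are all W)
n=14: L (options 10(W), 8(W), 6(W) are all W)
n=15: L (options 11(W), 9(W), 7(W) are all W)
n=16: W (go to 12, an L position)
n=17: W (go to 13, an L position)
n=18: W (go to 14, an L position)
n=19: W (go to 15, an L position)
L entries with 0 ≤ n ≤ 19: n = 0, 1, 2, 3, 12, 13, 14, 15; that makes 8.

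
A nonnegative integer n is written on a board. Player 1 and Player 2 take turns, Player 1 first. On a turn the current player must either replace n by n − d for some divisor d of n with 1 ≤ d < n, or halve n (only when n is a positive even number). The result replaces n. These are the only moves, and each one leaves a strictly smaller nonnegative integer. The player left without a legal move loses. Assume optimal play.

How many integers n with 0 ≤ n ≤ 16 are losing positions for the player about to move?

9

Build the W/L table. Terminal = L. A non-terminal position is W if it has a move to some L; otherwise it is L.
n=0: no move → L
n=1: no move → L
n=2: can move to 1, which is L ⇒ W
n=3: the only move is to 2(W), a W ⇒ L
n=4: can move to 3, which is L ⇒ W
n=5: the only move is to 4(W), a W ⇒ L
n=6: can move to 3, which is L ⇒ W
n=7: the only move is to 6(W), a W ⇒ L
n=8: can move to 7, which is L ⇒ W
n=9: moves to 6(W), 8(W); every one is W ⇒ L
n=10: can move to 5, which is L ⇒ W
n=11: the only move is to 10(W), a W ⇒ L
n=12: can move to 9, which is L ⇒ W
n=13: the only move is to 12(W), a W ⇒ L
n=14: can move to 7, which is L ⇒ W
n=15: moves to 10(W), 12(W), 14(W); every one is W ⇒ L
n=16: can move to 15, which is L ⇒ W
L entries with 0 ≤ n ≤ 16: n = 0, 1, 3, 5, 7, 9, 11, 13, 15; that makes 9.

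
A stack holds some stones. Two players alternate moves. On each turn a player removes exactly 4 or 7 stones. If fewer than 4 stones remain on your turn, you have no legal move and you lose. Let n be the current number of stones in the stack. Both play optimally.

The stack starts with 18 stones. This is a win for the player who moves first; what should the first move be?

Remove 4, leaving 14.

Work bottom-up. With no move the player to move loses. Otherwise the position is W if at least one move leads to an L position for the opponent, and L if every move leads to a W.
n=0: no move → L
n=1: no move → L
n=2: no move → L
n=3: no move → L
n=4: W (go to 0, an L position)
n=5: W (go to 1, an L position)
n=6: W (go to 2, an L position)
n=7: W (go to 3, an L position)
n=8: W (go to 1, an L position)
n=9: W (go to 2, an L position)
n=10: W (go to 3, an L position)
n=11: L (options 7(W), 4(W) are all W)
n=12: L (options 8(W), 5(W) are all W)
n=13: L (options 9(W), 6(W) are all W)
n=14: L (options 10(W), 7(W) are all W)
n=15: W (go to 11, an L position)
n=16: W (go to 12, an L position)
n=17: W (go to 13, an L position)
n=18: W (go to 14, an L position)
From 18, the L positions reachable in one move are: 14, 11. Any move reaching one of these is winning.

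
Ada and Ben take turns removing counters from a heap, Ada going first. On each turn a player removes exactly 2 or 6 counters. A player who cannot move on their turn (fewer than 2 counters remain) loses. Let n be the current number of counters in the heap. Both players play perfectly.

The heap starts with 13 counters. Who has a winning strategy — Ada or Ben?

Work bottom-up. With no move the player to move loses. Otherwise the position is W if at least one move leads to an L position for the opponent, and L if every move leads to a W.
n=0: no move → L
n=1: no move → L
n=2: reaches L-position 0 → W
n=3: reaches L-position 1 → W
n=4: only reaches 2(W), which is W → L
n=5: only reaches 3(W), which is W → L
n=6: reaches L-position 4 → W
n=7: reaches L-position 5 → W
n=8: only reaches 6(W), 2(W), all W → L
n=9: only reaches 7(W), 3(W), all W → L
n=10: reaches L-position 8 → W
n=11: reaches L-position 9 → W
n=12: only reaches 10(W), 6(W), all W → L
n=13: only reaches 11(W), 7(W), all W → L
The starting position 13 is L: whatever Ada does, the opponent receives a W position.

Ben wins.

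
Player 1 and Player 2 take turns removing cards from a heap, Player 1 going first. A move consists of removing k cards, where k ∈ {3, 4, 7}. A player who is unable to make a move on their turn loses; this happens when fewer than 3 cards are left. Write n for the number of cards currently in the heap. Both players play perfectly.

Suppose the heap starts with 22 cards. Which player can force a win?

Label each position W (a win for the player to move) or L (a loss). A position with no legal move is L; any other position is W exactly when some move reaches an L, and L when every move reaches a W.
n=0: no move → L
n=1: no move → L
n=2: no move → L
n=3: reaches L-position 0 → W
n=4: reaches L-position 1 → W
n=5: reaches L-position 2 → W
n=6: reaches L-position 2 → W
n=7: reaches L-position 0 → W
n=8: reaches L-position 1 → W
n=9: reaches L-position 2 → W
n=10: only reaches 7(W), 6(W), 3(W), all W → L
n=11: only reaches 8(W), 7(W), 4(W), all W → L
n=12: only reaches 9(W), 8(W), 5(W), all W → L
n=13: reaches L-position 10 → W
n=14: reaches L-position 11 → W
n=15: reaches L-position 12 → W
n=16: reaches L-position 12 → W
n=17: reaches L-position 10 → W
n=18: reaches L-position 11 → W
n=19: reaches L-position 12 → W
n=20: only reaches 17(W), 16(W), 13(W), all W → L
n=21: only reaches 18(W), 17(W), 14(W), all W → L
n=22: only reaches 19(W), 18(W), 15(W), all W → L
The starting position 22 is L: whatever Player 1 does, the opponent receives a W position.

Player 2 wins.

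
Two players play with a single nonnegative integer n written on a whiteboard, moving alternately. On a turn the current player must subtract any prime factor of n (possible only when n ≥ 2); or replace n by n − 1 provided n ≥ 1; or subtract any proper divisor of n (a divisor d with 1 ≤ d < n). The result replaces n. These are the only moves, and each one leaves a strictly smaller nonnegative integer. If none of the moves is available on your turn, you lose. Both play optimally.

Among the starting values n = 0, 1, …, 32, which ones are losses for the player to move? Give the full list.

Build the W/L table. Terminal = L. A non-terminal position is W if it has a move to some L; otherwise it is L.
n=0: no move → L
n=1: W (go to 0, an L position)
n=2: W (go to 0, an L position)
n=3: W (go to 0, an L position)
n=4: L (options 2(W), 3(W) are all W)
n=5: W (go to 0, an L position)
n=6: W (go to 4, an L position)
n=7: W (go to 0, an L position)
n=8: W (go to 4, an L position)
n=9: L (options 6(W), 8(W) are all W)
n=10: W (go to 9, an L position)
n=11: W (go to 0, an L position)
n=12: W (go to 9, an L position)
n=13: W (go to 0, an L position)
n=14: L (options 7(W), 12(W), 13(W) are all W)
n=15: W (go to 14, an L position)
n=16: W (go to 14, an L position)
n=17: W (go to 0, an L position)
n=18: W (go to 9, an L position)
n=19: W (go to 0, an L position)
n=20: L (options 10(W), 15(W), 16(W), 18(W), 19(W) are all W)
n=21: W (go to 14, an L position)
n=22: W (go to 20, an L position)
n=23: W (go to 0, an L position)
n=24: W (go to 20, an L position)
n=25: W (go to 20, an L position)
n=26: L (options 13(W), 24(W), 25(W) are all W)
n=27: W (go to 26, an L position)
n=28: W (go to 14, an L position)
n=29: W (go to 0, an L position)
n=30: W (go to 20, an L position)
n=31: W (go to 0, an L position)
n=32: L (options 16(W), 24(W), 28(W), 30(W), 31(W) are all W)
The losing starting values of n are exactly the entries labelled L in this table (7 of them).

0, 4, 9, 14, 20, 26, 32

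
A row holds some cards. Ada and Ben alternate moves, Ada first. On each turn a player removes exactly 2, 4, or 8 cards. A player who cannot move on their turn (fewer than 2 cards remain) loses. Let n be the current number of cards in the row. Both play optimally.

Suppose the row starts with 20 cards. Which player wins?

Ada wins.

Build the W/L table. Terminal = L. A non-terminal position is W if it has a move to some L; otherwise it is L.
n=0: no move → L
n=1: no move → L
n=2: →0(L), so W
n=3: →1(L), so W
n=4: →0(L), so W
n=5: →1(L), so W
n=6: →4(W), 2(W) — all W, so L
n=7: →5(W), 3(W) — all W, so L
n=8: →6(L), so W
n=9: →7(L), so W
n=10: →6(L), so W
n=11: →7(L), so W
n=12: →10(W), 8(W), 4(W) — all W, so L
n=13: →11(W), 9(W), 5(W) — all W, so L
n=14: →12(L), so W
n=15: →13(L), so W
n=16: →12(L), so W
n=17: →13(L), so W
n=18: →16(W), 14(W), 10(W) — all W, so L
n=19: →17(W), 15(W), 11(W) — all W, so L
n=20: →18(L), so W
The starting position 20 is W: Ada should remove 2, leaving 18, handing over an L position.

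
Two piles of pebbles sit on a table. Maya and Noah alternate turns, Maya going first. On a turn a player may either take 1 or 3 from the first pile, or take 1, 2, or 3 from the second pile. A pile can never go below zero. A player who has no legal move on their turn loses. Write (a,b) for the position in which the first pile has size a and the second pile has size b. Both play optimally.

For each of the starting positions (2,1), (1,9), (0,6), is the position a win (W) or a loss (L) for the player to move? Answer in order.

(2,1): W, (1,9): L, (0,6): W

Label each position W (a win for the player to move) or L (a loss). A position with no legal move is L; any other position is W exactly when some move reaches an L, and L when every move reaches a W.
No move ever increases a pile, so every position that can arise here has a ≤ 2 and b ≤ 9; it is enough to label the cells with 0 ≤ a ≤ 2 and 0 ≤ b ≤ 9.
Every move lowers a or b (never raises either), so fill the grid row by row in increasing a, and left to right within a row: each cell's successors are then already labelled.
      b=0  b=1  b=2  b=3  b=4  b=5  b=6  b=7  b=8  b=9
a=0:    L    W    W    W    L    W    W    W    L    W
a=1:    W    L    W    W    W    L    W    W    W    L
a=2:    L    W    W    W    L    W    W    W    L    W
Cells with no legal move (terminal, hence L): (0,0).
The remaining L cells, each justified by listing all of its moves:
(0,4): moves to (0,3)(W), (0,2)(W), (0,1)(W); every one is W ⇒ L
(0,8): moves to (0,7)(W), (0,6)(W), (0,5)(W); every one is W ⇒ L
(1,1): moves to (0,1)(W), (1,0)(W); every one is W ⇒ L
(1,5): moves to (0,5)(W), (1,4)(W), (1,3)(W), (1,2)(W); every one is W ⇒ L
(1,9): moves to (0,9)(W), (1,8)(W), (1,7)(W), (1,6)(W); every one is W ⇒ L
(2,0): the only move is to (1,0)(W), a W ⇒ L
(2,4): moves to (1,4)(W), (2,3)(W), (2,2)(W), (2,1)(W); every one is W ⇒ L
(2,8): moves to (1,8)(W), (2,7)(W), (2,6)(W), (2,5)(W); every one is W ⇒ L
Every other cell has at least one move into one of the L cells above, so it is W.
(2,1): the move to (1,1) reaches an L cell, so W
(1,9): one of the L cells justified above, so L
(0,6): the move to (0,4) reaches an L cell, so W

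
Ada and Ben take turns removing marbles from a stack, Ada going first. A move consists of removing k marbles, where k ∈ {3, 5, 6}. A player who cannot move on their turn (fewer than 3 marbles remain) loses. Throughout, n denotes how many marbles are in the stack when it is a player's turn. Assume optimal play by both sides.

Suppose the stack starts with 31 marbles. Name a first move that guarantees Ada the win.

Remove 3, leaving 28.

Build the W/L table. Terminal = L. A non-terminal position is W if it has a move to some L; otherwise it is L.
n=0: no move → L
n=1: no move → L
n=2: no move → L
n=3: reaches L-position 0 → W
n=4: reaches L-position 1 → W
n=5: reaches L-position 2 → W
n=6: reaches L-position 1 → W
n=7: reaches L-position 2 → W
n=8: reaches L-position 2 → W
n=9: only reaches 6(W), 4(W), 3(W), all W → L
n=10: only reaches 7(W), 5(W), 4(W), all W → L
n=11: only reaches 8(W), 6(W), 5(W), all W → L
n=12: reaches L-position 9 → W
n=13: reaches L-position 10 → W
n=14: reaches L-position 11 → W
n=15: reaches L-position 10 → W
n=16: reaches L-position 11 → W
n=17: reaches L-position 11 → W
n=18: only reaches 15(W), 13(W), 12(W), all W → L
n=19: only reaches 16(W), 14(W), 13(W), all W → L
n=20: only reaches 17(W), 15(W), 14(W), all W → L
n=21: reaches L-position 18 → W
n=22: reaches L-position 19 → W
n=23: reaches L-position 20 → W
n=24: reaches L-position 19 → W
n=25: reaches L-position 20 → W
n=26: reaches L-position 20 → W
n=27: only reaches 24(W), 22(W), 21(W), all W → L
n=28: only reaches 25(W), 23(W), 22(W), all W → L
n=29: only reaches 26(W), 24(W), 23(W), all W → L
n=30: reaches L-position 27 → W
n=31: reaches L-position 28 → W
From 31, the L positions reachable in one move are: 28.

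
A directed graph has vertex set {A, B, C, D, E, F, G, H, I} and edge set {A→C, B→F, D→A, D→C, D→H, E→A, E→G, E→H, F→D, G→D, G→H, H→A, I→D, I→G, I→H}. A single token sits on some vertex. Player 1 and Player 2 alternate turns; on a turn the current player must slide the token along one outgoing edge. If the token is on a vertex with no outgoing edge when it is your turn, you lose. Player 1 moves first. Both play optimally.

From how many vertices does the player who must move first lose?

3

Classify positions by backward induction: terminal positions (no move available) are L. From any other position, the mover wins iff some move reaches an L.
Every edge goes from a vertex to one that appears earlier in the order C, A, H, D, G, E, F, I, B, so processing vertices in that order labels each vertex after all of its successors.
C: no outgoing edge → L
A: reaches L-position C → W
H: only reaches A(W), which is W → L
D: reaches L-position H → W
G: reaches L-position H → W
E: reaches L-position H → W
F: only reaches D(W), which is W → L
I: reaches L-position H → W
B: reaches L-position F → W
The L vertices are C, F, H; that is 3 in all.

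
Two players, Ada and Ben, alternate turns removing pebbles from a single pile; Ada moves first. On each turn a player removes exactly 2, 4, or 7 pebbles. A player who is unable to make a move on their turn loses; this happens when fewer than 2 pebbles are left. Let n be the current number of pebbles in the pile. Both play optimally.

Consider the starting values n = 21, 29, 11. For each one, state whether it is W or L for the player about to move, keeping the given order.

21: L, 29: W, 11: W

Classify positions by backward induction: terminal positions (no move available) are L. From any other position, the mover wins iff some move reaches an L.
n=0: no move → L
n=1: no move → L
n=2: reaches L-position 0 → W
n=3: reaches L-position 1 → W
n=4: reaches L-position 0 → W
n=5: reaches L-position 1 → W
n=6: only reaches 4(W), 2(W), all W → L
n=7: reaches L-position 0 → W
n=8: reaches L-position 6 → W
n=9: only reaches 7(W), 5(W), 2(W), all W → L
n=10: reaches L-position 6 → W
n=11: reaches L-position 9 → W
n=12: only reaches 10(W), 8(W), 5(W), all W → L
n=13: reaches L-position 9 → W
n=14: reaches L-position 12 → W
n=15: only reaches 13(W), 11(W), 8(W), all W → L
n=16: reaches L-position 12 → W
n=17: reaches L-position 15 → W
n=18: only reaches 16(W), 14(W), 11(W), all W → L
n=19: reaches L-position 15 → W
n=20: reaches L-position 18 → W
n=21: only reaches 19(W), 17(W), 14(W), all W → L
n=22: reaches L-position 18 → W
n=23: reaches L-position 21 → W
n=24: only reaches 22(W), 20(W), 17(W), all W → L
n=25: reaches L-position 21 → W
n=26: reaches L-position 24 → W
n=27: only reaches 25(W), 23(W), 20(W), all W → L
n=28: reaches L-position 24 → W
n=29: reaches L-position 27 → W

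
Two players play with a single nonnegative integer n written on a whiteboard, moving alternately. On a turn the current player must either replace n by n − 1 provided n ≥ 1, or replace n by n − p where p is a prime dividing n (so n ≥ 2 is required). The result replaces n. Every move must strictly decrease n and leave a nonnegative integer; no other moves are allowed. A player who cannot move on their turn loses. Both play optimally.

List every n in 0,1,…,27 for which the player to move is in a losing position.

0, 4, 8, 12, 16, 20, 24

Positions with no move are L. A position that does have a move is losing for the player to move precisely when every available move leads to a winning position for the opponent. Fill in the labels:
n=0: no move → L
n=1: reaches L-position 0 → W
n=2: reaches L-position 0 → W
n=3: reaches L-position 0 → W
n=4: only reaches 2(W), 3(W), all W → L
n=5: reaches L-position 0 → W
n=6: reaches L-position 4 → W
n=7: reaches L-position 0 → W
n=8: only reaches 6(W), 7(W), all W → L
n=9: reaches L-position 8 → W
n=10: reaches L-position 8 → W
n=11: reaches L-position 0 → W
n=12: only reaches 9(W), 10(W), 11(W), all W → L
n=13: reaches L-position 0 → W
n=14: reaches L-position 12 → W
n=15: reaches L-position 12 → W
n=16: only reaches 14(W), 15(W), all W → L
n=17: reaches L-position 0 → W
n=18: reaches L-position 16 → W
n=19: reaches L-position 0 → W
n=20: only reaches 15(W), 18(W), 19(W), all W → L
n=21: reaches L-position 20 → W
n=22: reaches L-position 20 → W
n=23: reaches L-position 0 → W
n=24: only reaches 21(W), 22(W), 23(W), all W → L
n=25: reaches L-position 20 → W
n=26: reaches L-position 24 → W
n=27: reaches L-position 24 → W
Reading off the rows marked L gives the requested list; there are 7 such values of n.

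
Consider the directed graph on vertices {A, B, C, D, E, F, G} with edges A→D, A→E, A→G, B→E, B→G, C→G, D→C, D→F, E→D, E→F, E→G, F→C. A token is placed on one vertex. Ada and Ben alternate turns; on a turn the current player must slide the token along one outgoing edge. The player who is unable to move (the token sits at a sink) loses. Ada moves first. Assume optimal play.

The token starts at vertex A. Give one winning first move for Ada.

Move to G.

Positions with no move are L. A position that does have a move is losing for the player to move precisely when every available move leads to a winning position for the opponent. Fill in the labels:
Every edge goes from a vertex to one that appears earlier in the order G, C, F, D, E, B, A, so processing vertices in that order labels each vertex after all of its successors.
G: no outgoing edge → L
C: can move to G, which is L ⇒ W
F: the only move is to C(W), a W ⇒ L
D: can move to F, which is L ⇒ W
E: can move to F, which is L ⇒ W
B: can move to G, which is L ⇒ W
A: can move to G, which is L ⇒ W
From A, the L positions reachable in one move are: G.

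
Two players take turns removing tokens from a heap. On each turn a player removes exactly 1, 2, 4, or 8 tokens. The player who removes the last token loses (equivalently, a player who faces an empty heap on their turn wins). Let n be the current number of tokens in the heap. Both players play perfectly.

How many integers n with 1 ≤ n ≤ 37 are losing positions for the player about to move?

Positions with no move are W. A position that does have a move is losing for the player to move precisely when every available move leads to a winning position for the opponent. Fill in the labels:
n=0: no move; the opponent has just taken the last token and therefore loses → W
n=1: L (sole option 0(W) is W)
n=2: W (go to 1, an L position)
n=3: W (go to 1, an L position)
n=4: L (options 3(W), 2(W), 0(W) are all W)
n=5: W (go to 4, an L position)
n=6: W (go to 4, an L position)
n=7: L (options 6(W), 5(W), 3(W) are all W)
n=8: W (go to 7, an L position)
n=9: W (go to 7, an L position)
n=10: L (options 9(W), 8(W), 6(W), 2(W) are all W)
n=11: W (go to 10, an L position)
n=12: W (go to 10, an L position)
n=13: L (options 12(W), 11(W), 9(W), 5(W) are all W)
n=14: W (go to 13, an L position)
n=15: W (go to 13, an L position)
n=16: L (options 15(W), 14(W), 12(W), 8(W) are all W)
n=17: W (go to 16, an L position)
n=18: W (go to 16, an L position)
n=19: L (options 18(W), 17(W), 15(W), 11(W) are all W)
n=20: W (go to 19, an L position)
n=21: W (go to 19, an L position)
n=22: L (options 21(W), 20(W), 18(W), 14(W) are all W)
n=23: W (go to 22, an L position)
n=24: W (go to 22, an L position)
n=25: L (options 24(W), 23(W), 21(W), 17(W) are all W)
n=26: W (go to 25, an L position)
n=27: W (go to 25, an L position)
n=28: L (options 27(W), 26(W), 24(W), 20(W) are all W)
n=29: W (go to 28, an L position)
n=30: W (go to 28, an L position)
n=31: L (options 30(W), 29(W), 27(W), 23(W) are all W)
n=32: W (go to 31, an L position)
n=33: W (go to 31, an L position)
n=34: L (options 33(W), 32(W), 30(W), 26(W) are all W)
n=35: W (go to 34, an L position)
n=36: W (go to 34, an L position)
n=37: L (options 36(W), 35(W), 33(W), 29(W) are all W)
L entries with 1 ≤ n ≤ 37 (the range starts at n=1): n = 1, 4, 7, 10, 13, 16, 19, 22, 25, 28, 31, 34, 37; that makes 13.

13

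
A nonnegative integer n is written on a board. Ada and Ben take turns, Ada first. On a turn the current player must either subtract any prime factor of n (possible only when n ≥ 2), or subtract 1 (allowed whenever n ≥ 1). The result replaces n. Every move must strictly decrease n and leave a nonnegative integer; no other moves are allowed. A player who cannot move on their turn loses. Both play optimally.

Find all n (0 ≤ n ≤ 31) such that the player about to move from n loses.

Compute win/loss labels from the base case upward. A position with no move is L. Any other position is W if it can reach an L in one move, else L.
n=0: no move → L
n=1: reaches L-position 0 → W
n=2: reaches L-position 0 → W
n=3: reaches L-position 0 → W
n=4: only reaches 2(W), 3(W), all W → L
n=5: reaches L-position 0 → W
n=6: reaches L-position 4 → W
n=7: reaches L-position 0 → W
n=8: only reaches 6(W), 7(W), all W → L
n=9: reaches L-position 8 → W
n=10: reaches L-position 8 → W
n=11: reaches L-position 0 → W
n=12: only reaches 9(W), 10(W), 11(W), all W → L
n=13: reaches L-position 0 → W
n=14: reaches L-position 12 → W
n=15: reaches L-position 12 → W
n=16: only reaches 14(W), 15(W), all W → L
n=17: reaches L-position 0 → W
n=18: reaches L-position 16 → W
n=19: reaches L-position 0 → W
n=20: only reaches 15(W), 18(W), 19(W), all W → L
n=21: reaches L-position 20 → W
n=22: reaches L-position 20 → W
n=23: reaches L-position 0 → W
n=24: only reaches 21(W), 22(W), 23(W), all W → L
n=25: reaches L-position 20 → W
n=26: reaches L-position 24 → W
n=27: reaches L-position 24 → W
n=28: only reaches 21(W), 26(W), 27(W), all W → L
n=29: reaches L-position 0 → W
n=30: reaches L-position 28 → W
n=31: reaches L-position 0 → W
The losing starting values of n are exactly the entries labelled L in this table (8 of them).

0, 4, 8, 12, 16, 20, 24, 28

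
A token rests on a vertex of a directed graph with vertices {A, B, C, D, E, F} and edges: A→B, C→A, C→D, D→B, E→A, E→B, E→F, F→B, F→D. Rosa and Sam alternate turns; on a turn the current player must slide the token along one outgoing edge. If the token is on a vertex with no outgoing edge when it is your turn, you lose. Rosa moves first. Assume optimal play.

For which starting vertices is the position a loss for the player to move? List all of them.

Compute win/loss labels from the base case upward. A position with no move is L. Any other position is W if it can reach an L in one move, else L.
Every edge goes from a vertex to one that appears earlier in the order B, D, F, A, C, E, so processing vertices in that order labels each vertex after all of its successors.
B: no outgoing edge → L
D: W (go to B, an L position)
F: W (go to B, an L position)
A: W (go to B, an L position)
C: L (options A(W), D(W) are all W)
E: W (go to B, an L position)
The losing starting vertices are exactly the entries labelled L in this table (2 of them).

B, C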